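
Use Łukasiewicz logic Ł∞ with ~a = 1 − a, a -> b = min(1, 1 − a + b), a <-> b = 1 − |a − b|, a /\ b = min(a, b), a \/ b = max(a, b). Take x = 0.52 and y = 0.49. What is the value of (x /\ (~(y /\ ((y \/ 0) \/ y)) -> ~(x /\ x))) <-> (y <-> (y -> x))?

y \/ 0 = max(0.49, 0.00) = 0.49
(y \/ 0) \/ y = max(0.49, 0.49) = 0.49
y /\ ((y \/ 0) \/ y) = min(0.49, 0.49) = 0.49
~(y /\ ((y \/ 0) \/ y)) = 1 − 0.49 = 0.51
x /\ x = min(0.52, 0.52) = 0.52
~(x /\ x) = 1 − 0.52 = 0.48
~(y /\ ((y \/ 0) \/ y)) -> ~(x /\ x) = min(1, 1 − 0.51 + 0.48) = min(1, 0.97) = 0.97
x /\ (~(y /\ ((y \/ 0) \/ y)) -> ~(x /\ x)) = min(0.52, 0.97) = 0.52
y -> x = min(1, 1 − 0.49 + 0.52) = min(1, 1.03) = 1.00
y <-> (y -> x) = 1 − |0.49 − 1.00| = 1 − 0.51 = 0.49
(x /\ (~(y /\ ((y \/ 0) \/ y)) -> ~(x /\ x))) <-> (y <-> (y -> x)) = 1 − |0.52 − 0.49| = 1 − 0.03 = 0.97

0.97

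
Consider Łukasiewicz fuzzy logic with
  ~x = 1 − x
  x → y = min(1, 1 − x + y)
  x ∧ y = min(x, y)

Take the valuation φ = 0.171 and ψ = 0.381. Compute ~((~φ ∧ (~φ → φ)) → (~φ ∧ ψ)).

0.000

~φ = 1 − 0.171 = 0.829
~φ → φ = min(1, 1 − 0.829 + 0.171) = min(1, 0.342) = 0.342
~φ ∧ (~φ → φ) = min(0.829, 0.342) = 0.342
~φ ∧ ψ = min(0.829, 0.381) = 0.381
(~φ ∧ (~φ → φ)) → (~φ ∧ ψ) = min(1, 1 − 0.342 + 0.381) = min(1, 1.039) = 1.000
~((~φ ∧ (~φ → φ)) → (~φ ∧ ψ)) = 1 − 1.000 = 0.000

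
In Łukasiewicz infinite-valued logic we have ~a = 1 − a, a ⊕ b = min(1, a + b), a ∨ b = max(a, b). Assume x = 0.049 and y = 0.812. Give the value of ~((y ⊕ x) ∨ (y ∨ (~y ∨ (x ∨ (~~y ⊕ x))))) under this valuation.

y ⊕ x = min(1, 0.812 + 0.049) = min(1, 0.861) = 0.861
~y = 1 − 0.812 = 0.188
~~y = 1 − 0.188 = 0.812
~~y ⊕ x = min(1, 0.812 + 0.049) = min(1, 0.861) = 0.861
x ∨ (~~y ⊕ x) = max(0.049, 0.861) = 0.861
~y ∨ (x ∨ (~~y ⊕ x)) = max(0.188, 0.861) = 0.861
y ∨ (~y ∨ (x ∨ (~~y ⊕ x))) = max(0.812, 0.861) = 0.861
(y ⊕ x) ∨ (y ∨ (~y ∨ (x ∨ (~~y ⊕ x)))) = max(0.861, 0.861) = 0.861
~((y ⊕ x) ∨ (y ∨ (~y ∨ (x ∨ (~~y ⊕ x))))) = 1 − 0.861 = 0.139

0.139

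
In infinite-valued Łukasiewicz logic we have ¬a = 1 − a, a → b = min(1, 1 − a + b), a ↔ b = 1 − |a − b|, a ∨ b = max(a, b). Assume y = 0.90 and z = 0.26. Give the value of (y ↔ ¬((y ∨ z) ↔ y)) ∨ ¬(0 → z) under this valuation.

0.10

y ∨ z = max(0.90, 0.26) = 0.90
(y ∨ z) ↔ y = 1 − |0.90 − 0.90| = 1 − 0.00 = 1.00
¬((y ∨ z) ↔ y) = 1 − 1.00 = 0.00
y ↔ ¬((y ∨ z) ↔ y) = 1 − |0.90 − 0.00| = 1 − 0.90 = 0.10
0 → z = min(1, 1 − 0.00 + 0.26) = min(1, 1.26) = 1.00
¬(0 → z) = 1 − 1.00 = 0.00
(y ↔ ¬((y ∨ z) ↔ y)) ∨ ¬(0 → z) = max(0.10, 0.00) = 0.10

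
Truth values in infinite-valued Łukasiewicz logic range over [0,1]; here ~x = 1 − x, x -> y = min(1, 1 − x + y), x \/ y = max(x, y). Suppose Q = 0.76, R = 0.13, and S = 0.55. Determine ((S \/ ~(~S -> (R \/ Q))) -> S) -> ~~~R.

~S = 1 − 0.55 = 0.45
R \/ Q = max(0.13, 0.76) = 0.76
~S -> (R \/ Q) = min(1, 1 − 0.45 + 0.76) = min(1, 1.31) = 1.00
~(~S -> (R \/ Q)) = 1 − 1.00 = 0.00
S \/ ~(~S -> (R \/ Q)) = max(0.55, 0.00) = 0.55
(S \/ ~(~S -> (R \/ Q))) -> S = min(1, 1 − 0.55 + 0.55) = min(1, 1.00) = 1.00
~R = 1 − 0.13 = 0.87
~~R = 1 − 0.87 = 0.13
~~~R = 1 − 0.13 = 0.87
((S \/ ~(~S -> (R \/ Q))) -> S) -> ~~~R = min(1, 1 − 1.00 + 0.87) = min(1, 0.87) = 0.87

0.87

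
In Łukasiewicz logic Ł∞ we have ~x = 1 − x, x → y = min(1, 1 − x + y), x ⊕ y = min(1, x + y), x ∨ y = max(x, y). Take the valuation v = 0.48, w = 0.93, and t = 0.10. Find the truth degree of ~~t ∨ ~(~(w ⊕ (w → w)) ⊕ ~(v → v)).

1.00

~t = 1 − 0.10 = 0.90
~~t = 1 − 0.90 = 0.10
w → w = min(1, 1 − 0.93 + 0.93) = min(1, 1.00) = 1.00
w ⊕ (w → w) = min(1, 0.93 + 1.00) = min(1, 1.93) = 1.00
~(w ⊕ (w → w)) = 1 − 1.00 = 0.00
v → v = min(1, 1 − 0.48 + 0.48) = min(1, 1.00) = 1.00
~(v → v) = 1 − 1.00 = 0.00
~(w ⊕ (w → w)) ⊕ ~(v → v) = min(1, 0.00 + 0.00) = min(1, 0.00) = 0.00
~(~(w ⊕ (w → w)) ⊕ ~(v → v)) = 1 − 0.00 = 1.00
~~t ∨ ~(~(w ⊕ (w → w)) ⊕ ~(v → v)) = max(0.10, 1.00) = 1.00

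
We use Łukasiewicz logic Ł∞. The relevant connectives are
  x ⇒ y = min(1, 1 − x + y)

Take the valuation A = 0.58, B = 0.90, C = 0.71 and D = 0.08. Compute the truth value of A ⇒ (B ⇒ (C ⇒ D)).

0.89

C ⇒ D = min(1, 1 − 0.71 + 0.08) = min(1, 0.37) = 0.37
B ⇒ (C ⇒ D) = min(1, 1 − 0.90 + 0.37) = min(1, 0.47) = 0.47
A ⇒ (B ⇒ (C ⇒ D)) = min(1, 1 − 0.58 + 0.47) = min(1, 0.89) = 0.89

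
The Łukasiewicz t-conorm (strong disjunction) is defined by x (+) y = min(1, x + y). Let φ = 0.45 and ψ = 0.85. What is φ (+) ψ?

φ (+) ψ = min(1, 0.45 + 0.85) = min(1, 1.30) = 1.00
For comparison, the Gödel t-conorm max(x, y) would give 0.85.

1.00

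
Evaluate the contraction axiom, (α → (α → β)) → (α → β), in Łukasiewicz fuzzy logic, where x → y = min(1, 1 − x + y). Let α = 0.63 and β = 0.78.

1.00

α → β = min(1, 1 − 0.63 + 0.78) = min(1, 1.15) = 1.00
α → (α → β) = min(1, 1 − 0.63 + 1.00) = min(1, 1.37) = 1.00
(α → (α → β)) → (α → β) = min(1, 1 − 1.00 + 1.00) = min(1, 1.00) = 1.00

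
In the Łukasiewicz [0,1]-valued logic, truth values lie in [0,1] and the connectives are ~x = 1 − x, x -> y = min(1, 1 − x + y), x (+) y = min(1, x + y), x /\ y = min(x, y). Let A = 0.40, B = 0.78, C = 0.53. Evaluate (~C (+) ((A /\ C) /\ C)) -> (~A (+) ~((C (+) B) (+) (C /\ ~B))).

~C = 1 − 0.53 = 0.47
A /\ C = min(0.40, 0.53) = 0.40
(A /\ C) /\ C = min(0.40, 0.53) = 0.40
~C (+) ((A /\ C) /\ C) = min(1, 0.47 + 0.40) = min(1, 0.87) = 0.87
~A = 1 − 0.40 = 0.60
C (+) B = min(1, 0.53 + 0.78) = min(1, 1.31) = 1.00
~B = 1 − 0.78 = 0.22
C /\ ~B = min(0.53, 0.22) = 0.22
(C (+) B) (+) (C /\ ~B) = min(1, 1.00 + 0.22) = min(1, 1.22) = 1.00
~((C (+) B) (+) (C /\ ~B)) = 1 − 1.00 = 0.00
~A (+) ~((C (+) B) (+) (C /\ ~B)) = min(1, 0.60 + 0.00) = min(1, 0.60) = 0.60
(~C (+) ((A /\ C) /\ C)) -> (~A (+) ~((C (+) B) (+) (C /\ ~B))) = min(1, 1 − 0.87 + 0.60) = min(1, 0.73) = 0.73

0.73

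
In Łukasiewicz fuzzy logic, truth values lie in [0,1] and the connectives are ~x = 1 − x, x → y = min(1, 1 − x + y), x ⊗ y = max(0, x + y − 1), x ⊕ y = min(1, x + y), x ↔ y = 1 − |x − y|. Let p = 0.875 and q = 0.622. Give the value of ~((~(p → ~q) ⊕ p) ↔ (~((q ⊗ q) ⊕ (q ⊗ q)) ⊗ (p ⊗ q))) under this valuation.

0.991

~q = 1 − 0.622 = 0.378
p → ~q = min(1, 1 − 0.875 + 0.378) = min(1, 0.503) = 0.503
~(p → ~q) = 1 − 0.503 = 0.497
~(p → ~q) ⊕ p = min(1, 0.497 + 0.875) = min(1, 1.372) = 1.000
q ⊗ q = max(0, 0.622 + 0.622 − 1) = max(0, 0.244) = 0.244
(q ⊗ q) ⊕ (q ⊗ q) = min(1, 0.244 + 0.244) = min(1, 0.488) = 0.488
~((q ⊗ q) ⊕ (q ⊗ q)) = 1 − 0.488 = 0.512
p ⊗ q = max(0, 0.875 + 0.622 − 1) = max(0, 0.497) = 0.497
~((q ⊗ q) ⊕ (q ⊗ q)) ⊗ (p ⊗ q) = max(0, 0.512 + 0.497 − 1) = max(0, 0.009) = 0.009
(~(p → ~q) ⊕ p) ↔ (~((q ⊗ q) ⊕ (q ⊗ q)) ⊗ (p ⊗ q)) = 1 − |1.000 − 0.009| = 1 − 0.991 = 0.009
~((~(p → ~q) ⊕ p) ↔ (~((q ⊗ q) ⊕ (q ⊗ q)) ⊗ (p ⊗ q))) = 1 − 0.009 = 0.991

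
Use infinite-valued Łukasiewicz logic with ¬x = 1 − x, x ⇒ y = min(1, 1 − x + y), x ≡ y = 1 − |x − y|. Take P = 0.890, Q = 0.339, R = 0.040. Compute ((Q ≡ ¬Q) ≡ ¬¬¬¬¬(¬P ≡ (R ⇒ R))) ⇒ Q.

0.551

¬Q = 1 − 0.339 = 0.661
Q ≡ ¬Q = 1 − |0.339 − 0.661| = 1 − 0.322 = 0.678
¬P = 1 − 0.890 = 0.110
R ⇒ R = min(1, 1 − 0.040 + 0.040) = min(1, 1.000) = 1.000
¬P ≡ (R ⇒ R) = 1 − |0.110 − 1.000| = 1 − 0.890 = 0.110
¬(¬P ≡ (R ⇒ R)) = 1 − 0.110 = 0.890
¬¬(¬P ≡ (R ⇒ R)) = 1 − 0.890 = 0.110
¬¬¬(¬P ≡ (R ⇒ R)) = 1 − 0.110 = 0.890
¬¬¬¬(¬P ≡ (R ⇒ R)) = 1 − 0.890 = 0.110
¬¬¬¬¬(¬P ≡ (R ⇒ R)) = 1 − 0.110 = 0.890
(Q ≡ ¬Q) ≡ ¬¬¬¬¬(¬P ≡ (R ⇒ R)) = 1 − |0.678 − 0.890| = 1 − 0.212 = 0.788
((Q ≡ ¬Q) ≡ ¬¬¬¬¬(¬P ≡ (R ⇒ R))) ⇒ Q = min(1, 1 − 0.788 + 0.339) = min(1, 0.551) = 0.551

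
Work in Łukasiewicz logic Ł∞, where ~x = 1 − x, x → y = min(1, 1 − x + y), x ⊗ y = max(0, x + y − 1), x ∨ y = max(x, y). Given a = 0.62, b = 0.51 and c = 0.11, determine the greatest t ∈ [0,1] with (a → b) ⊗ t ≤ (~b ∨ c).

0.60

a → b = min(1, 1 − 0.62 + 0.51) = min(1, 0.89) = 0.89
So the left factor is a → b = 0.89.
~b = 1 − 0.51 = 0.49
~b ∨ c = max(0.49, 0.11) = 0.49
So the right-hand bound is ~b ∨ c = 0.49.
The residuum of the Łukasiewicz t-norm gives the supremum: min(1, 1 − 0.89 + 0.49).
1 − 0.89 + 0.49 = 0.60, so t = min(1, 0.60) = 0.60.
Check: 0.89 ⊗ 0.60 = max(0, 0.49) = 0.49 ≤ 0.49.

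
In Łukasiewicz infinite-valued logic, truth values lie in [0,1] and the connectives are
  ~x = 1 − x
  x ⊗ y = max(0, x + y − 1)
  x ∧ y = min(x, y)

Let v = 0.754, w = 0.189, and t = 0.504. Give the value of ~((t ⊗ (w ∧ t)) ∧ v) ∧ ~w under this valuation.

0.811

w ∧ t = min(0.189, 0.504) = 0.189
t ⊗ (w ∧ t) = max(0, 0.504 + 0.189 − 1) = max(0, -0.307) = 0.000
(t ⊗ (w ∧ t)) ∧ v = min(0.000, 0.754) = 0.000
~((t ⊗ (w ∧ t)) ∧ v) = 1 − 0.000 = 1.000
~w = 1 − 0.189 = 0.811
~((t ⊗ (w ∧ t)) ∧ v) ∧ ~w = min(1.000, 0.811) = 0.811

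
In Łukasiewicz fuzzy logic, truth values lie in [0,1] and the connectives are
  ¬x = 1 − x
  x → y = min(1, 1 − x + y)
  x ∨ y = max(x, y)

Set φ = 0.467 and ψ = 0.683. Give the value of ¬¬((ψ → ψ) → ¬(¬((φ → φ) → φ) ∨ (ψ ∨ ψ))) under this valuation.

0.317

ψ → ψ = min(1, 1 − 0.683 + 0.683) = min(1, 1.000) = 1.000
φ → φ = min(1, 1 − 0.467 + 0.467) = min(1, 1.000) = 1.000
(φ → φ) → φ = min(1, 1 − 1.000 + 0.467) = min(1, 0.467) = 0.467
¬((φ → φ) → φ) = 1 − 0.467 = 0.533
ψ ∨ ψ = max(0.683, 0.683) = 0.683
¬((φ → φ) → φ) ∨ (ψ ∨ ψ) = max(0.533, 0.683) = 0.683
¬(¬((φ → φ) → φ) ∨ (ψ ∨ ψ)) = 1 − 0.683 = 0.317
(ψ → ψ) → ¬(¬((φ → φ) → φ) ∨ (ψ ∨ ψ)) = min(1, 1 − 1.000 + 0.317) = min(1, 0.317) = 0.317
¬((ψ → ψ) → ¬(¬((φ → φ) → φ) ∨ (ψ ∨ ψ))) = 1 − 0.317 = 0.683
¬¬((ψ → ψ) → ¬(¬((φ → φ) → φ) ∨ (ψ ∨ ψ))) = 1 − 0.683 = 0.317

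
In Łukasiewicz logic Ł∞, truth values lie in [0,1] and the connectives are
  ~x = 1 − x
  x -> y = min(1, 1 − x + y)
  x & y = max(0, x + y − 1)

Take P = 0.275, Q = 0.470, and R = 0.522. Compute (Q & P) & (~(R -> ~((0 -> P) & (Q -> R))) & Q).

Q & P = max(0, 0.470 + 0.275 − 1) = max(0, -0.255) = 0.000
0 -> P = min(1, 1 − 0.000 + 0.275) = min(1, 1.275) = 1.000
Q -> R = min(1, 1 − 0.470 + 0.522) = min(1, 1.052) = 1.000
(0 -> P) & (Q -> R) = max(0, 1.000 + 1.000 − 1) = max(0, 1.000) = 1.000
~((0 -> P) & (Q -> R)) = 1 − 1.000 = 0.000
R -> ~((0 -> P) & (Q -> R)) = min(1, 1 − 0.522 + 0.000) = min(1, 0.478) = 0.478
~(R -> ~((0 -> P) & (Q -> R))) = 1 − 0.478 = 0.522
~(R -> ~((0 -> P) & (Q -> R))) & Q = max(0, 0.522 + 0.470 − 1) = max(0, -0.008) = 0.000
(Q & P) & (~(R -> ~((0 -> P) & (Q -> R))) & Q) = max(0, 0.000 + 0.000 − 1) = max(0, -1.000) = 0.000

0.000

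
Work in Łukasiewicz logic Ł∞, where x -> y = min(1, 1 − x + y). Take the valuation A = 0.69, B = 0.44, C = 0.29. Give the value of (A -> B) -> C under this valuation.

A -> B = min(1, 1 − 0.69 + 0.44) = min(1, 0.75) = 0.75
(A -> B) -> C = min(1, 1 − 0.75 + 0.29) = min(1, 0.54) = 0.54

0.54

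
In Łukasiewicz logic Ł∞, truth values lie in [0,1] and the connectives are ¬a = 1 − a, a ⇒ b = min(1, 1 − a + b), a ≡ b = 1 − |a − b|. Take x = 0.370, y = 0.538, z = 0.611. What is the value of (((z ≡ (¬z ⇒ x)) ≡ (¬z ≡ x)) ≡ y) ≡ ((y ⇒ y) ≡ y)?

¬z = 1 − 0.611 = 0.389
¬z ⇒ x = min(1, 1 − 0.389 + 0.370) = min(1, 0.981) = 0.981
z ≡ (¬z ⇒ x) = 1 − |0.611 − 0.981| = 1 − 0.370 = 0.630
¬z ≡ x = 1 − |0.389 − 0.370| = 1 − 0.019 = 0.981
(z ≡ (¬z ⇒ x)) ≡ (¬z ≡ x) = 1 − |0.630 − 0.981| = 1 − 0.351 = 0.649
((z ≡ (¬z ⇒ x)) ≡ (¬z ≡ x)) ≡ y = 1 − |0.649 − 0.538| = 1 − 0.111 = 0.889
y ⇒ y = min(1, 1 − 0.538 + 0.538) = min(1, 1.000) = 1.000
(y ⇒ y) ≡ y = 1 − |1.000 − 0.538| = 1 − 0.462 = 0.538
(((z ≡ (¬z ⇒ x)) ≡ (¬z ≡ x)) ≡ y) ≡ ((y ⇒ y) ≡ y) = 1 − |0.889 − 0.538| = 1 − 0.351 = 0.649

0.649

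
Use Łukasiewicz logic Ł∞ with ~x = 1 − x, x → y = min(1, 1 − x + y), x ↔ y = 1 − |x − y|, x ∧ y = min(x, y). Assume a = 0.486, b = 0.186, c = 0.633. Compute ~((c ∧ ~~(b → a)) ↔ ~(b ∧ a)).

0.181

b → a = min(1, 1 − 0.186 + 0.486) = min(1, 1.300) = 1.000
~(b → a) = 1 − 1.000 = 0.000
~~(b → a) = 1 − 0.000 = 1.000
c ∧ ~~(b → a) = min(0.633, 1.000) = 0.633
b ∧ a = min(0.186, 0.486) = 0.186
~(b ∧ a) = 1 − 0.186 = 0.814
(c ∧ ~~(b → a)) ↔ ~(b ∧ a) = 1 − |0.633 − 0.814| = 1 − 0.181 = 0.819
~((c ∧ ~~(b → a)) ↔ ~(b ∧ a)) = 1 − 0.819 = 0.181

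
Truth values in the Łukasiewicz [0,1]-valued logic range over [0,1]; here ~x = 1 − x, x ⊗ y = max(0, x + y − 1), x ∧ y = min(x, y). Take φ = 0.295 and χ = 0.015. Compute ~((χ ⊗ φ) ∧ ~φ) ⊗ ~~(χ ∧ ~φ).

0.015

χ ⊗ φ = max(0, 0.015 + 0.295 − 1) = max(0, -0.690) = 0.000
~φ = 1 − 0.295 = 0.705
(χ ⊗ φ) ∧ ~φ = min(0.000, 0.705) = 0.000
~((χ ⊗ φ) ∧ ~φ) = 1 − 0.000 = 1.000
χ ∧ ~φ = min(0.015, 0.705) = 0.015
~(χ ∧ ~φ) = 1 − 0.015 = 0.985
~~(χ ∧ ~φ) = 1 − 0.985 = 0.015
~((χ ⊗ φ) ∧ ~φ) ⊗ ~~(χ ∧ ~φ) = max(0, 1.000 + 0.015 − 1) = max(0, 0.015) = 0.015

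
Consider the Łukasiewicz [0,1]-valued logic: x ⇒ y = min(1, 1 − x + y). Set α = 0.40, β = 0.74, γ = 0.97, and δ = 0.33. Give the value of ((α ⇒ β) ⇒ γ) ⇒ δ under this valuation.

α ⇒ β = min(1, 1 − 0.40 + 0.74) = min(1, 1.34) = 1.00
(α ⇒ β) ⇒ γ = min(1, 1 − 1.00 + 0.97) = min(1, 0.97) = 0.97
((α ⇒ β) ⇒ γ) ⇒ δ = min(1, 1 − 0.97 + 0.33) = min(1, 0.36) = 0.36

0.36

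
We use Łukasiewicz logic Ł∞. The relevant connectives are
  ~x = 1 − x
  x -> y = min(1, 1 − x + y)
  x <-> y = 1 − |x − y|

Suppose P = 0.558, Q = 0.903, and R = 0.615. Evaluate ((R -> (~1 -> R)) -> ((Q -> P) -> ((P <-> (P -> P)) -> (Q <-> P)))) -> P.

~1 = 1 − 1.000 = 0.000
~1 -> R = min(1, 1 − 0.000 + 0.615) = min(1, 1.615) = 1.000
R -> (~1 -> R) = min(1, 1 − 0.615 + 1.000) = min(1, 1.385) = 1.000
Q -> P = min(1, 1 − 0.903 + 0.558) = min(1, 0.655) = 0.655
P -> P = min(1, 1 − 0.558 + 0.558) = min(1, 1.000) = 1.000
P <-> (P -> P) = 1 − |0.558 − 1.000| = 1 − 0.442 = 0.558
Q <-> P = 1 − |0.903 − 0.558| = 1 − 0.345 = 0.655
(P <-> (P -> P)) -> (Q <-> P) = min(1, 1 − 0.558 + 0.655) = min(1, 1.097) = 1.000
(Q -> P) -> ((P <-> (P -> P)) -> (Q <-> P)) = min(1, 1 − 0.655 + 1.000) = min(1, 1.345) = 1.000
(R -> (~1 -> R)) -> ((Q -> P) -> ((P <-> (P -> P)) -> (Q <-> P))) = min(1, 1 − 1.000 + 1.000) = min(1, 1.000) = 1.000
((R -> (~1 -> R)) -> ((Q -> P) -> ((P <-> (P -> P)) -> (Q <-> P)))) -> P = min(1, 1 − 1.000 + 0.558) = min(1, 0.558) = 0.558

0.558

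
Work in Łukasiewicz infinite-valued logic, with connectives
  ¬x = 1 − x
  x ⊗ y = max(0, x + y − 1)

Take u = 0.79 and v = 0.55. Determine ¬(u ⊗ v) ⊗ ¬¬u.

0.45

u ⊗ v = max(0, 0.79 + 0.55 − 1) = max(0, 0.34) = 0.34
¬(u ⊗ v) = 1 − 0.34 = 0.66
¬u = 1 − 0.79 = 0.21
¬¬u = 1 − 0.21 = 0.79
¬(u ⊗ v) ⊗ ¬¬u = max(0, 0.66 + 0.79 − 1) = max(0, 0.45) = 0.45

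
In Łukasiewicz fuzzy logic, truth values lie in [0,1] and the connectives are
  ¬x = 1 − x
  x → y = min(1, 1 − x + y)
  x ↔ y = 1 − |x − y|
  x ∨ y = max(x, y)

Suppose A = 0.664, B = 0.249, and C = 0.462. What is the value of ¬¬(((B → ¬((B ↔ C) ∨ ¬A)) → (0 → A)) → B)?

0.249

B ↔ C = 1 − |0.249 − 0.462| = 1 − 0.213 = 0.787
¬A = 1 − 0.664 = 0.336
(B ↔ C) ∨ ¬A = max(0.787, 0.336) = 0.787
¬((B ↔ C) ∨ ¬A) = 1 − 0.787 = 0.213
B → ¬((B ↔ C) ∨ ¬A) = min(1, 1 − 0.249 + 0.213) = min(1, 0.964) = 0.964
0 → A = min(1, 1 − 0.000 + 0.664) = min(1, 1.664) = 1.000
(B → ¬((B ↔ C) ∨ ¬A)) → (0 → A) = min(1, 1 − 0.964 + 1.000) = min(1, 1.036) = 1.000
((B → ¬((B ↔ C) ∨ ¬A)) → (0 → A)) → B = min(1, 1 − 1.000 + 0.249) = min(1, 0.249) = 0.249
¬(((B → ¬((B ↔ C) ∨ ¬A)) → (0 → A)) → B) = 1 − 0.249 = 0.751
¬¬(((B → ¬((B ↔ C) ∨ ¬A)) → (0 → A)) → B) = 1 − 0.751 = 0.249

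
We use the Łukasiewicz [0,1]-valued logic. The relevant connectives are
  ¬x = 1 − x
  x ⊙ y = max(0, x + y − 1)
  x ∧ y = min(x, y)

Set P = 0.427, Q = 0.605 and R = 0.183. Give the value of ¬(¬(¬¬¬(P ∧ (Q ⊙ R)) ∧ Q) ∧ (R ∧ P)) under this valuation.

Q ⊙ R = max(0, 0.605 + 0.183 − 1) = max(0, -0.212) = 0.000
P ∧ (Q ⊙ R) = min(0.427, 0.000) = 0.000
¬(P ∧ (Q ⊙ R)) = 1 − 0.000 = 1.000
¬¬(P ∧ (Q ⊙ R)) = 1 − 1.000 = 0.000
¬¬¬(P ∧ (Q ⊙ R)) = 1 − 0.000 = 1.000
¬¬¬(P ∧ (Q ⊙ R)) ∧ Q = min(1.000, 0.605) = 0.605
¬(¬¬¬(P ∧ (Q ⊙ R)) ∧ Q) = 1 − 0.605 = 0.395
R ∧ P = min(0.183, 0.427) = 0.183
¬(¬¬¬(P ∧ (Q ⊙ R)) ∧ Q) ∧ (R ∧ P) = min(0.395, 0.183) = 0.183
¬(¬(¬¬¬(P ∧ (Q ⊙ R)) ∧ Q) ∧ (R ∧ P)) = 1 − 0.183 = 0.817

0.817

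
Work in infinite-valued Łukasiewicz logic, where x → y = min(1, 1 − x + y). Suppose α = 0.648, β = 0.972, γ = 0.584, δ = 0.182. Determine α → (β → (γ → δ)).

0.978

γ → δ = min(1, 1 − 0.584 + 0.182) = min(1, 0.598) = 0.598
β → (γ → δ) = min(1, 1 − 0.972 + 0.598) = min(1, 0.626) = 0.626
α → (β → (γ → δ)) = min(1, 1 − 0.648 + 0.626) = min(1, 0.978) = 0.978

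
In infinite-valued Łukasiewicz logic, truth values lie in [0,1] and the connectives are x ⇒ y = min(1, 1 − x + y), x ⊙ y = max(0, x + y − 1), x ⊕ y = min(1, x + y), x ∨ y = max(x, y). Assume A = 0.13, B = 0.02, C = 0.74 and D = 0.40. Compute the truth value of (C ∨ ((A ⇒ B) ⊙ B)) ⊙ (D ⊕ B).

0.16

A ⇒ B = min(1, 1 − 0.13 + 0.02) = min(1, 0.89) = 0.89
(A ⇒ B) ⊙ B = max(0, 0.89 + 0.02 − 1) = max(0, -0.09) = 0.00
C ∨ ((A ⇒ B) ⊙ B) = max(0.74, 0.00) = 0.74
D ⊕ B = min(1, 0.40 + 0.02) = min(1, 0.42) = 0.42
(C ∨ ((A ⇒ B) ⊙ B)) ⊙ (D ⊕ B) = max(0, 0.74 + 0.42 − 1) = max(0, 0.16) = 0.16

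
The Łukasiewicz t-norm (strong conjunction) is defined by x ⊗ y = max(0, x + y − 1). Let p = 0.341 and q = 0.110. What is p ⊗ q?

p ⊗ q = max(0, 0.341 + 0.110 − 1) = max(0, -0.549) = 0.000
For comparison, the Gödel (minimum) t-norm min(x, y) would give 0.110.

0.000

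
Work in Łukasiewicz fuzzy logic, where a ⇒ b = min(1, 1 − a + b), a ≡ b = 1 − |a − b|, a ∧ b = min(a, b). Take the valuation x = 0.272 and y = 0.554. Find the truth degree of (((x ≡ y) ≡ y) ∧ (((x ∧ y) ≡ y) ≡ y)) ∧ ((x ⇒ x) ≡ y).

0.554

x ≡ y = 1 − |0.272 − 0.554| = 1 − 0.282 = 0.718
(x ≡ y) ≡ y = 1 − |0.718 − 0.554| = 1 − 0.164 = 0.836
x ∧ y = min(0.272, 0.554) = 0.272
(x ∧ y) ≡ y = 1 − |0.272 − 0.554| = 1 − 0.282 = 0.718
((x ∧ y) ≡ y) ≡ y = 1 − |0.718 − 0.554| = 1 − 0.164 = 0.836
((x ≡ y) ≡ y) ∧ (((x ∧ y) ≡ y) ≡ y) = min(0.836, 0.836) = 0.836
x ⇒ x = min(1, 1 − 0.272 + 0.272) = min(1, 1.000) = 1.000
(x ⇒ x) ≡ y = 1 − |1.000 − 0.554| = 1 − 0.446 = 0.554
(((x ≡ y) ≡ y) ∧ (((x ∧ y) ≡ y) ≡ y)) ∧ ((x ⇒ x) ≡ y) = min(0.836, 0.554) = 0.554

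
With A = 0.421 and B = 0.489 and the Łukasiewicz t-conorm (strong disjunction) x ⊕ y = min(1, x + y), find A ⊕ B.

0.910

A ⊕ B = min(1, 0.421 + 0.489) = min(1, 0.910) = 0.910
For comparison, the Gödel t-conorm max(x, y) would give 0.489.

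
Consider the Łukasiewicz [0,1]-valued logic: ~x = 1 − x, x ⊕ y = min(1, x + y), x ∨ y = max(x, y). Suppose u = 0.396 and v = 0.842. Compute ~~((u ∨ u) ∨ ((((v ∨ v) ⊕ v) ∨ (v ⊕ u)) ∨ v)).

u ∨ u = max(0.396, 0.396) = 0.396
v ∨ v = max(0.842, 0.842) = 0.842
(v ∨ v) ⊕ v = min(1, 0.842 + 0.842) = min(1, 1.684) = 1.000
v ⊕ u = min(1, 0.842 + 0.396) = min(1, 1.238) = 1.000
((v ∨ v) ⊕ v) ∨ (v ⊕ u) = max(1.000, 1.000) = 1.000
(((v ∨ v) ⊕ v) ∨ (v ⊕ u)) ∨ v = max(1.000, 0.842) = 1.000
(u ∨ u) ∨ ((((v ∨ v) ⊕ v) ∨ (v ⊕ u)) ∨ v) = max(0.396, 1.000) = 1.000
~((u ∨ u) ∨ ((((v ∨ v) ⊕ v) ∨ (v ⊕ u)) ∨ v)) = 1 − 1.000 = 0.000
~~((u ∨ u) ∨ ((((v ∨ v) ⊕ v) ∨ (v ⊕ u)) ∨ v)) = 1 − 0.000 = 1.000

1.000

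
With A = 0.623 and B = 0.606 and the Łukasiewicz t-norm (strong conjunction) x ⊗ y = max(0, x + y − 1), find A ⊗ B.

0.229

A ⊗ B = max(0, 0.623 + 0.606 − 1) = max(0, 0.229) = 0.229
For comparison, the Gödel (minimum) t-norm min(x, y) would give 0.606.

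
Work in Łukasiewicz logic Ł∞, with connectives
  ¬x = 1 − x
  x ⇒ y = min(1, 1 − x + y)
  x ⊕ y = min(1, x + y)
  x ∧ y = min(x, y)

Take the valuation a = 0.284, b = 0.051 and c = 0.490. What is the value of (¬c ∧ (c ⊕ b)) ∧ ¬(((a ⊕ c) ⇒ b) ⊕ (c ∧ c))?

¬c = 1 − 0.490 = 0.510
c ⊕ b = min(1, 0.490 + 0.051) = min(1, 0.541) = 0.541
¬c ∧ (c ⊕ b) = min(0.510, 0.541) = 0.510
a ⊕ c = min(1, 0.284 + 0.490) = min(1, 0.774) = 0.774
(a ⊕ c) ⇒ b = min(1, 1 − 0.774 + 0.051) = min(1, 0.277) = 0.277
c ∧ c = min(0.490, 0.490) = 0.490
((a ⊕ c) ⇒ b) ⊕ (c ∧ c) = min(1, 0.277 + 0.490) = min(1, 0.767) = 0.767
¬(((a ⊕ c) ⇒ b) ⊕ (c ∧ c)) = 1 − 0.767 = 0.233
(¬c ∧ (c ⊕ b)) ∧ ¬(((a ⊕ c) ⇒ b) ⊕ (c ∧ c)) = min(0.510, 0.233) = 0.233

0.233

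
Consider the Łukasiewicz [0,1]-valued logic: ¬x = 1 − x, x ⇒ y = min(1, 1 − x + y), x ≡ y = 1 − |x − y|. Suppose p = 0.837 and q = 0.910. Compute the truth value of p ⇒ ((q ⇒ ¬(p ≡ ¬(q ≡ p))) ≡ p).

1.000

q ≡ p = 1 − |0.910 − 0.837| = 1 − 0.073 = 0.927
¬(q ≡ p) = 1 − 0.927 = 0.073
p ≡ ¬(q ≡ p) = 1 − |0.837 − 0.073| = 1 − 0.764 = 0.236
¬(p ≡ ¬(q ≡ p)) = 1 − 0.236 = 0.764
q ⇒ ¬(p ≡ ¬(q ≡ p)) = min(1, 1 − 0.910 + 0.764) = min(1, 0.854) = 0.854
(q ⇒ ¬(p ≡ ¬(q ≡ p))) ≡ p = 1 − |0.854 − 0.837| = 1 − 0.017 = 0.983
p ⇒ ((q ⇒ ¬(p ≡ ¬(q ≡ p))) ≡ p) = min(1, 1 − 0.837 + 0.983) = min(1, 1.146) = 1.000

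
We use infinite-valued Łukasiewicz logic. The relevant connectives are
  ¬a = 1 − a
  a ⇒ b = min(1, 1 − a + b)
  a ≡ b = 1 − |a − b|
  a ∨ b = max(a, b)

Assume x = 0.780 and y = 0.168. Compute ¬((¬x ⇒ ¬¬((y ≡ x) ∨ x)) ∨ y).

¬x = 1 − 0.780 = 0.220
y ≡ x = 1 − |0.168 − 0.780| = 1 − 0.612 = 0.388
(y ≡ x) ∨ x = max(0.388, 0.780) = 0.780
¬((y ≡ x) ∨ x) = 1 − 0.780 = 0.220
¬¬((y ≡ x) ∨ x) = 1 − 0.220 = 0.780
¬x ⇒ ¬¬((y ≡ x) ∨ x) = min(1, 1 − 0.220 + 0.780) = min(1, 1.560) = 1.000
(¬x ⇒ ¬¬((y ≡ x) ∨ x)) ∨ y = max(1.000, 0.168) = 1.000
¬((¬x ⇒ ¬¬((y ≡ x) ∨ x)) ∨ y) = 1 − 1.000 = 0.000

0.000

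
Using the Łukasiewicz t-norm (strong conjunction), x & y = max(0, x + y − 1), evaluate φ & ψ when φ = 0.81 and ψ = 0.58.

0.39

φ & ψ = max(0, 0.81 + 0.58 − 1) = max(0, 0.39) = 0.39
For comparison, the Gödel (minimum) t-norm min(x, y) would give 0.58.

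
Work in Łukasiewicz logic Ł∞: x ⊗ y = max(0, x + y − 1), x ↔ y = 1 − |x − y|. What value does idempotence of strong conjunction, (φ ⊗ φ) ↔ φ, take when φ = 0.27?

φ ⊗ φ = max(0, 0.27 + 0.27 − 1) = max(0, -0.46) = 0.00
(φ ⊗ φ) ↔ φ = 1 − |0.00 − 0.27| = 1 − 0.27 = 0.73
(The value 0.73 < 1 shows this instance is not satisfied; fails in Ł∞ since a ⊗ a = max(0, 2a−1) ≠ a in general.)

0.73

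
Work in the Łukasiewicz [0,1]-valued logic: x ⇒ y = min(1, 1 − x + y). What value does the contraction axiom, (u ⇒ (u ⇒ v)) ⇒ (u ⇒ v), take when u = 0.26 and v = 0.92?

1.00

u ⇒ v = min(1, 1 − 0.26 + 0.92) = min(1, 1.66) = 1.00
u ⇒ (u ⇒ v) = min(1, 1 − 0.26 + 1.00) = min(1, 1.74) = 1.00
(u ⇒ (u ⇒ v)) ⇒ (u ⇒ v) = min(1, 1 − 1.00 + 1.00) = min(1, 1.00) = 1.00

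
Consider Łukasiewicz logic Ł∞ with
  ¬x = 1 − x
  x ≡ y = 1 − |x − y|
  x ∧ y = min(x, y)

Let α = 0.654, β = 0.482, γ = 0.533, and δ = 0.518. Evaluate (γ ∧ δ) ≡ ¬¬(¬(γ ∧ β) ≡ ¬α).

0.690

γ ∧ δ = min(0.533, 0.518) = 0.518
γ ∧ β = min(0.533, 0.482) = 0.482
¬(γ ∧ β) = 1 − 0.482 = 0.518
¬α = 1 − 0.654 = 0.346
¬(γ ∧ β) ≡ ¬α = 1 − |0.518 − 0.346| = 1 − 0.172 = 0.828
¬(¬(γ ∧ β) ≡ ¬α) = 1 − 0.828 = 0.172
¬¬(¬(γ ∧ β) ≡ ¬α) = 1 − 0.172 = 0.828
(γ ∧ δ) ≡ ¬¬(¬(γ ∧ β) ≡ ¬α) = 1 − |0.518 − 0.828| = 1 − 0.310 = 0.690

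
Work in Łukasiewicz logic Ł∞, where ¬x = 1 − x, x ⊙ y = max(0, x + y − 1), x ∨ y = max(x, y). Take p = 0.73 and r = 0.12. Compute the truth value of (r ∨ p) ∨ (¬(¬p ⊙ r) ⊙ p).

r ∨ p = max(0.12, 0.73) = 0.73
¬p = 1 − 0.73 = 0.27
¬p ⊙ r = max(0, 0.27 + 0.12 − 1) = max(0, -0.61) = 0.00
¬(¬p ⊙ r) = 1 − 0.00 = 1.00
¬(¬p ⊙ r) ⊙ p = max(0, 1.00 + 0.73 − 1) = max(0, 0.73) = 0.73
(r ∨ p) ∨ (¬(¬p ⊙ r) ⊙ p) = max(0.73, 0.73) = 0.73

0.73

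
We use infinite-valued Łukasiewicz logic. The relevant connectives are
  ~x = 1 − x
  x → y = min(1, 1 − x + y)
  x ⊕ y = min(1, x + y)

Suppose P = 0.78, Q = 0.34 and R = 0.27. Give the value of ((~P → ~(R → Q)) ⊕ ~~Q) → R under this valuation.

0.27

~P = 1 − 0.78 = 0.22
R → Q = min(1, 1 − 0.27 + 0.34) = min(1, 1.07) = 1.00
~(R → Q) = 1 − 1.00 = 0.00
~P → ~(R → Q) = min(1, 1 − 0.22 + 0.00) = min(1, 0.78) = 0.78
~Q = 1 − 0.34 = 0.66
~~Q = 1 − 0.66 = 0.34
(~P → ~(R → Q)) ⊕ ~~Q = min(1, 0.78 + 0.34) = min(1, 1.12) = 1.00
((~P → ~(R → Q)) ⊕ ~~Q) → R = min(1, 1 − 1.00 + 0.27) = min(1, 0.27) = 0.27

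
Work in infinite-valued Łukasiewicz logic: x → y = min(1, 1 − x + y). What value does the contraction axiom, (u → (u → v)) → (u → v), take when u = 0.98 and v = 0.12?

0.98

u → v = min(1, 1 − 0.98 + 0.12) = min(1, 0.14) = 0.14
u → (u → v) = min(1, 1 − 0.98 + 0.14) = min(1, 0.16) = 0.16
(u → (u → v)) → (u → v) = min(1, 1 − 0.16 + 0.14) = min(1, 0.98) = 0.98
(The value 0.98 < 1 shows this instance is not satisfied; fails in Ł∞ (the t-norm is not idempotent).)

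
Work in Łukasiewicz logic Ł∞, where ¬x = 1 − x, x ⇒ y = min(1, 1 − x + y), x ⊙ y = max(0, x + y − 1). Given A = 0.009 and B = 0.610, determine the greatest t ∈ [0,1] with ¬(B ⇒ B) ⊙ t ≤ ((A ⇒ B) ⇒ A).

1.000

B ⇒ B = min(1, 1 − 0.610 + 0.610) = min(1, 1.000) = 1.000
¬(B ⇒ B) = 1 − 1.000 = 0.000
So the left factor is ¬(B ⇒ B) = 0.000.
A ⇒ B = min(1, 1 − 0.009 + 0.610) = min(1, 1.601) = 1.000
(A ⇒ B) ⇒ A = min(1, 1 − 1.000 + 0.009) = min(1, 0.009) = 0.009
So the right-hand bound is (A ⇒ B) ⇒ A = 0.009.
The residuum of the Łukasiewicz t-norm gives the supremum: min(1, 1 − 0.000 + 0.009).
1 − 0.000 + 0.009 = 1.009, so t = min(1, 1.009) = 1.000.
Check: 0.000 ⊙ 1.000 = max(0, 0.000) = 0.000 ≤ 0.009.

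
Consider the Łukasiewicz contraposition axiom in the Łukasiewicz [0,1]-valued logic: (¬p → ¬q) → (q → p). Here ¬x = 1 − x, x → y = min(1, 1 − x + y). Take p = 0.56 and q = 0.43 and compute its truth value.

¬p = 1 − 0.56 = 0.44
¬q = 1 − 0.43 = 0.57
¬p → ¬q = min(1, 1 − 0.44 + 0.57) = min(1, 1.13) = 1.00
q → p = min(1, 1 − 0.43 + 0.56) = min(1, 1.13) = 1.00
(¬p → ¬q) → (q → p) = min(1, 1 − 1.00 + 1.00) = min(1, 1.00) = 1.00
(As expected: an axiom of Ł∞, always 1.)

1.00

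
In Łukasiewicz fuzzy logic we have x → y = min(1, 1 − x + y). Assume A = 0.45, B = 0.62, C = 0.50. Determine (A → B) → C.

0.50

A → B = min(1, 1 − 0.45 + 0.62) = min(1, 1.17) = 1.00
(A → B) → C = min(1, 1 − 1.00 + 0.50) = min(1, 0.50) = 0.50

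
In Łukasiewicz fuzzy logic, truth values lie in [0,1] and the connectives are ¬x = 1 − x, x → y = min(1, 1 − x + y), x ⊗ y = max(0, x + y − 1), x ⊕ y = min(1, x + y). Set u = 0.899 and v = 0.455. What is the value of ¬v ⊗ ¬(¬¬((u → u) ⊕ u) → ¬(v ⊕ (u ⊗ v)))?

¬v = 1 − 0.455 = 0.545
u → u = min(1, 1 − 0.899 + 0.899) = min(1, 1.000) = 1.000
(u → u) ⊕ u = min(1, 1.000 + 0.899) = min(1, 1.899) = 1.000
¬((u → u) ⊕ u) = 1 − 1.000 = 0.000
¬¬((u → u) ⊕ u) = 1 − 0.000 = 1.000
u ⊗ v = max(0, 0.899 + 0.455 − 1) = max(0, 0.354) = 0.354
v ⊕ (u ⊗ v) = min(1, 0.455 + 0.354) = min(1, 0.809) = 0.809
¬(v ⊕ (u ⊗ v)) = 1 − 0.809 = 0.191
¬¬((u → u) ⊕ u) → ¬(v ⊕ (u ⊗ v)) = min(1, 1 − 1.000 + 0.191) = min(1, 0.191) = 0.191
¬(¬¬((u → u) ⊕ u) → ¬(v ⊕ (u ⊗ v))) = 1 − 0.191 = 0.809
¬v ⊗ ¬(¬¬((u → u) ⊕ u) → ¬(v ⊕ (u ⊗ v))) = max(0, 0.545 + 0.809 − 1) = max(0, 0.354) = 0.354

0.354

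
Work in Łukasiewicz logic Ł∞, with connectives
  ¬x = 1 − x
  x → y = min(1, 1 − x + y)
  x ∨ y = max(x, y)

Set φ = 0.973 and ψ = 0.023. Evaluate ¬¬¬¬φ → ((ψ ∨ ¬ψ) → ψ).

¬φ = 1 − 0.973 = 0.027
¬¬φ = 1 − 0.027 = 0.973
¬¬¬φ = 1 − 0.973 = 0.027
¬¬¬¬φ = 1 − 0.027 = 0.973
¬ψ = 1 − 0.023 = 0.977
ψ ∨ ¬ψ = max(0.023, 0.977) = 0.977
(ψ ∨ ¬ψ) → ψ = min(1, 1 − 0.977 + 0.023) = min(1, 0.046) = 0.046
¬¬¬¬φ → ((ψ ∨ ¬ψ) → ψ) = min(1, 1 − 0.973 + 0.046) = min(1, 0.073) = 0.073

0.073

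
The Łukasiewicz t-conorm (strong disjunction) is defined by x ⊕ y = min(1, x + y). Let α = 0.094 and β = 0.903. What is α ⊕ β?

0.997

α ⊕ β = min(1, 0.094 + 0.903) = min(1, 0.997) = 0.997
For comparison, the Gödel t-conorm max(x, y) would give 0.903.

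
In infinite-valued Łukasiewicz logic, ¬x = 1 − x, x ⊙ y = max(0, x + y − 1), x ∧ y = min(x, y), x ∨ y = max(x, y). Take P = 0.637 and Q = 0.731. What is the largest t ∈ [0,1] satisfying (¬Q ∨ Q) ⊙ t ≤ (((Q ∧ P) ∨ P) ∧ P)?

0.906

¬Q = 1 − 0.731 = 0.269
¬Q ∨ Q = max(0.269, 0.731) = 0.731
So the left factor is ¬Q ∨ Q = 0.731.
Q ∧ P = min(0.731, 0.637) = 0.637
(Q ∧ P) ∨ P = max(0.637, 0.637) = 0.637
((Q ∧ P) ∨ P) ∧ P = min(0.637, 0.637) = 0.637
So the right-hand bound is ((Q ∧ P) ∨ P) ∧ P = 0.637.
The residuum of the Łukasiewicz t-norm gives the supremum: min(1, 1 − 0.731 + 0.637).
1 − 0.731 + 0.637 = 0.906, so t = min(1, 0.906) = 0.906.
Check: 0.731 ⊙ 0.906 = max(0, 0.637) = 0.637 ≤ 0.637.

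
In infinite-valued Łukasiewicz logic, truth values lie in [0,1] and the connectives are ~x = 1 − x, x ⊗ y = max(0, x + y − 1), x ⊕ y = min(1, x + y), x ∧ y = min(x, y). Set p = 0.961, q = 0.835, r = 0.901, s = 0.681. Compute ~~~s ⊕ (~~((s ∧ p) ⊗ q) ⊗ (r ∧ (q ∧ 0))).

~s = 1 − 0.681 = 0.319
~~s = 1 − 0.319 = 0.681
~~~s = 1 − 0.681 = 0.319
s ∧ p = min(0.681, 0.961) = 0.681
(s ∧ p) ⊗ q = max(0, 0.681 + 0.835 − 1) = max(0, 0.516) = 0.516
~((s ∧ p) ⊗ q) = 1 − 0.516 = 0.484
~~((s ∧ p) ⊗ q) = 1 − 0.484 = 0.516
q ∧ 0 = min(0.835, 0.000) = 0.000
r ∧ (q ∧ 0) = min(0.901, 0.000) = 0.000
~~((s ∧ p) ⊗ q) ⊗ (r ∧ (q ∧ 0)) = max(0, 0.516 + 0.000 − 1) = max(0, -0.484) = 0.000
~~~s ⊕ (~~((s ∧ p) ⊗ q) ⊗ (r ∧ (q ∧ 0))) = min(1, 0.319 + 0.000) = min(1, 0.319) = 0.319

0.319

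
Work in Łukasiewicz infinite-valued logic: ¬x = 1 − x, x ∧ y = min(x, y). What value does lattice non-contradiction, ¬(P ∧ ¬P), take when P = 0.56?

0.56

¬P = 1 − 0.56 = 0.44
P ∧ ¬P = min(0.56, 0.44) = 0.44
¬(P ∧ ¬P) = 1 − 0.44 = 0.56
(The value 0.56 < 1 shows this instance is not satisfied; not a Ł∞-tautology — its value is 1 − min(a, 1−a).)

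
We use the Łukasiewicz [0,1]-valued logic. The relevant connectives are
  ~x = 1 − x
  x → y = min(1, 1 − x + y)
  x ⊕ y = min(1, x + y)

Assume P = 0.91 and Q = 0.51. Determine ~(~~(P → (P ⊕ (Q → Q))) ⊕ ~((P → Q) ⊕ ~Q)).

0.00

Q → Q = min(1, 1 − 0.51 + 0.51) = min(1, 1.00) = 1.00
P ⊕ (Q → Q) = min(1, 0.91 + 1.00) = min(1, 1.91) = 1.00
P → (P ⊕ (Q → Q)) = min(1, 1 − 0.91 + 1.00) = min(1, 1.09) = 1.00
~(P → (P ⊕ (Q → Q))) = 1 − 1.00 = 0.00
~~(P → (P ⊕ (Q → Q))) = 1 − 0.00 = 1.00
P → Q = min(1, 1 − 0.91 + 0.51) = min(1, 0.60) = 0.60
~Q = 1 − 0.51 = 0.49
(P → Q) ⊕ ~Q = min(1, 0.60 + 0.49) = min(1, 1.09) = 1.00
~((P → Q) ⊕ ~Q) = 1 − 1.00 = 0.00
~~(P → (P ⊕ (Q → Q))) ⊕ ~((P → Q) ⊕ ~Q) = min(1, 1.00 + 0.00) = min(1, 1.00) = 1.00
~(~~(P → (P ⊕ (Q → Q))) ⊕ ~((P → Q) ⊕ ~Q)) = 1 − 1.00 = 0.00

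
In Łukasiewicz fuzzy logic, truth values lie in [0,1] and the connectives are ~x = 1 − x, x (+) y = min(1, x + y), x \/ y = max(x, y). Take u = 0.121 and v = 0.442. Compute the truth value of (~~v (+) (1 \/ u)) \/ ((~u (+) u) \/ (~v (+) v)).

~v = 1 − 0.442 = 0.558
~~v = 1 − 0.558 = 0.442
1 \/ u = max(1.000, 0.121) = 1.000
~~v (+) (1 \/ u) = min(1, 0.442 + 1.000) = min(1, 1.442) = 1.000
~u = 1 − 0.121 = 0.879
~u (+) u = min(1, 0.879 + 0.121) = min(1, 1.000) = 1.000
~v (+) v = min(1, 0.558 + 0.442) = min(1, 1.000) = 1.000
(~u (+) u) \/ (~v (+) v) = max(1.000, 1.000) = 1.000
(~~v (+) (1 \/ u)) \/ ((~u (+) u) \/ (~v (+) v)) = max(1.000, 1.000) = 1.000

1.000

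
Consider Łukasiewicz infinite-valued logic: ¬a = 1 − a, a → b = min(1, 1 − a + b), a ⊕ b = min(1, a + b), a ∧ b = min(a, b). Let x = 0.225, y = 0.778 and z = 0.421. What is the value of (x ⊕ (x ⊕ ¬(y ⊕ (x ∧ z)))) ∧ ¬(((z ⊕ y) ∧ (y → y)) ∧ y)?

0.222

x ∧ z = min(0.225, 0.421) = 0.225
y ⊕ (x ∧ z) = min(1, 0.778 + 0.225) = min(1, 1.003) = 1.000
¬(y ⊕ (x ∧ z)) = 1 − 1.000 = 0.000
x ⊕ ¬(y ⊕ (x ∧ z)) = min(1, 0.225 + 0.000) = min(1, 0.225) = 0.225
x ⊕ (x ⊕ ¬(y ⊕ (x ∧ z))) = min(1, 0.225 + 0.225) = min(1, 0.450) = 0.450
z ⊕ y = min(1, 0.421 + 0.778) = min(1, 1.199) = 1.000
y → y = min(1, 1 − 0.778 + 0.778) = min(1, 1.000) = 1.000
(z ⊕ y) ∧ (y → y) = min(1.000, 1.000) = 1.000
((z ⊕ y) ∧ (y → y)) ∧ y = min(1.000, 0.778) = 0.778
¬(((z ⊕ y) ∧ (y → y)) ∧ y) = 1 − 0.778 = 0.222
(x ⊕ (x ⊕ ¬(y ⊕ (x ∧ z)))) ∧ ¬(((z ⊕ y) ∧ (y → y)) ∧ y) = min(0.450, 0.222) = 0.222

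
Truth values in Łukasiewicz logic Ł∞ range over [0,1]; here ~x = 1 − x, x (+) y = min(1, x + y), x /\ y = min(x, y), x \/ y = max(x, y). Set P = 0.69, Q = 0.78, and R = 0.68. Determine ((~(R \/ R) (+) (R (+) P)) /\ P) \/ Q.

R \/ R = max(0.68, 0.68) = 0.68
~(R \/ R) = 1 − 0.68 = 0.32
R (+) P = min(1, 0.68 + 0.69) = min(1, 1.37) = 1.00
~(R \/ R) (+) (R (+) P) = min(1, 0.32 + 1.00) = min(1, 1.32) = 1.00
(~(R \/ R) (+) (R (+) P)) /\ P = min(1.00, 0.69) = 0.69
((~(R \/ R) (+) (R (+) P)) /\ P) \/ Q = max(0.69, 0.78) = 0.78

0.78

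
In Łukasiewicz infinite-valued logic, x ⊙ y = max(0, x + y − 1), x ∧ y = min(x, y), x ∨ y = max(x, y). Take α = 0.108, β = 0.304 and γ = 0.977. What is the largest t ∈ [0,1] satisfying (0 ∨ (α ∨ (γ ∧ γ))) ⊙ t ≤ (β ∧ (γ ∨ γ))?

0.327

γ ∧ γ = min(0.977, 0.977) = 0.977
α ∨ (γ ∧ γ) = max(0.108, 0.977) = 0.977
0 ∨ (α ∨ (γ ∧ γ)) = max(0.000, 0.977) = 0.977
So the left factor is 0 ∨ (α ∨ (γ ∧ γ)) = 0.977.
γ ∨ γ = max(0.977, 0.977) = 0.977
β ∧ (γ ∨ γ) = min(0.304, 0.977) = 0.304
So the right-hand bound is β ∧ (γ ∨ γ) = 0.304.
The residuum of the Łukasiewicz t-norm gives the supremum: min(1, 1 − 0.977 + 0.304).
1 − 0.977 + 0.304 = 0.327, so t = min(1, 0.327) = 0.327.
Check: 0.977 ⊙ 0.327 = max(0, 0.304) = 0.304 ≤ 0.304.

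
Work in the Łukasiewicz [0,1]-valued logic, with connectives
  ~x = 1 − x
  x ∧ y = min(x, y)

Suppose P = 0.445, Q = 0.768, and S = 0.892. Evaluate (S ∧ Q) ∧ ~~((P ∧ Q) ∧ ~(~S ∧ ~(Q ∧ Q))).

0.445

S ∧ Q = min(0.892, 0.768) = 0.768
P ∧ Q = min(0.445, 0.768) = 0.445
~S = 1 − 0.892 = 0.108
Q ∧ Q = min(0.768, 0.768) = 0.768
~(Q ∧ Q) = 1 − 0.768 = 0.232
~S ∧ ~(Q ∧ Q) = min(0.108, 0.232) = 0.108
~(~S ∧ ~(Q ∧ Q)) = 1 − 0.108 = 0.892
(P ∧ Q) ∧ ~(~S ∧ ~(Q ∧ Q)) = min(0.445, 0.892) = 0.445
~((P ∧ Q) ∧ ~(~S ∧ ~(Q ∧ Q))) = 1 − 0.445 = 0.555
~~((P ∧ Q) ∧ ~(~S ∧ ~(Q ∧ Q))) = 1 − 0.555 = 0.445
(S ∧ Q) ∧ ~~((P ∧ Q) ∧ ~(~S ∧ ~(Q ∧ Q))) = min(0.768, 0.445) = 0.445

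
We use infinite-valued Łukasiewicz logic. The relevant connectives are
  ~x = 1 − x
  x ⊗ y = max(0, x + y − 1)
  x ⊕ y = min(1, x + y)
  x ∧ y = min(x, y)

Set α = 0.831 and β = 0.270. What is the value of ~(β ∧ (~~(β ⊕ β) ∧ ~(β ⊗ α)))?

0.730

β ⊕ β = min(1, 0.270 + 0.270) = min(1, 0.540) = 0.540
~(β ⊕ β) = 1 − 0.540 = 0.460
~~(β ⊕ β) = 1 − 0.460 = 0.540
β ⊗ α = max(0, 0.270 + 0.831 − 1) = max(0, 0.101) = 0.101
~(β ⊗ α) = 1 − 0.101 = 0.899
~~(β ⊕ β) ∧ ~(β ⊗ α) = min(0.540, 0.899) = 0.540
β ∧ (~~(β ⊕ β) ∧ ~(β ⊗ α)) = min(0.270, 0.540) = 0.270
~(β ∧ (~~(β ⊕ β) ∧ ~(β ⊗ α))) = 1 − 0.270 = 0.730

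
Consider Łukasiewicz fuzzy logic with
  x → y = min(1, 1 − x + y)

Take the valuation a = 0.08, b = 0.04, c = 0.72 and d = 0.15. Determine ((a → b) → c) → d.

a → b = min(1, 1 − 0.08 + 0.04) = min(1, 0.96) = 0.96
(a → b) → c = min(1, 1 − 0.96 + 0.72) = min(1, 0.76) = 0.76
((a → b) → c) → d = min(1, 1 − 0.76 + 0.15) = min(1, 0.39) = 0.39

0.39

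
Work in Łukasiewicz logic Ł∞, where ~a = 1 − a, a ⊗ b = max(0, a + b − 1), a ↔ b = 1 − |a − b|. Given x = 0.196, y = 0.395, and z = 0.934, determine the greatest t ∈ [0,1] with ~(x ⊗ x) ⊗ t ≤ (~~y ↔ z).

0.461

x ⊗ x = max(0, 0.196 + 0.196 − 1) = max(0, -0.608) = 0.000
~(x ⊗ x) = 1 − 0.000 = 1.000
So the left factor is ~(x ⊗ x) = 1.000.
~y = 1 − 0.395 = 0.605
~~y = 1 − 0.605 = 0.395
~~y ↔ z = 1 − |0.395 − 0.934| = 1 − 0.539 = 0.461
So the right-hand bound is ~~y ↔ z = 0.461.
The residuum of the Łukasiewicz t-norm gives the supremum: min(1, 1 − 1.000 + 0.461).
1 − 1.000 + 0.461 = 0.461, so t = min(1, 0.461) = 0.461.
Check: 1.000 ⊗ 0.461 = max(0, 0.461) = 0.461 ≤ 0.461.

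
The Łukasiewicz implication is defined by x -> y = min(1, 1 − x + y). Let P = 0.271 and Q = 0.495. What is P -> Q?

1.000

P -> Q = min(1, 1 − 0.271 + 0.495) = min(1, 1.224) = 1.000
For comparison, the Gödel implication (1 if x ≤ y else y) would give 1.000.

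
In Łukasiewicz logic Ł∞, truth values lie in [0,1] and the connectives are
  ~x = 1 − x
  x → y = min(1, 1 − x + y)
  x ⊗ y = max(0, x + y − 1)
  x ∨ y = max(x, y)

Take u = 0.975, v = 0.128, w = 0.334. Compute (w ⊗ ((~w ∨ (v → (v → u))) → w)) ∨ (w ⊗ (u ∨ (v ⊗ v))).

~w = 1 − 0.334 = 0.666
v → u = min(1, 1 − 0.128 + 0.975) = min(1, 1.847) = 1.000
v → (v → u) = min(1, 1 − 0.128 + 1.000) = min(1, 1.872) = 1.000
~w ∨ (v → (v → u)) = max(0.666, 1.000) = 1.000
(~w ∨ (v → (v → u))) → w = min(1, 1 − 1.000 + 0.334) = min(1, 0.334) = 0.334
w ⊗ ((~w ∨ (v → (v → u))) → w) = max(0, 0.334 + 0.334 − 1) = max(0, -0.332) = 0.000
v ⊗ v = max(0, 0.128 + 0.128 − 1) = max(0, -0.744) = 0.000
u ∨ (v ⊗ v) = max(0.975, 0.000) = 0.975
w ⊗ (u ∨ (v ⊗ v)) = max(0, 0.334 + 0.975 − 1) = max(0, 0.309) = 0.309
(w ⊗ ((~w ∨ (v → (v → u))) → w)) ∨ (w ⊗ (u ∨ (v ⊗ v))) = max(0.000, 0.309) = 0.309

0.309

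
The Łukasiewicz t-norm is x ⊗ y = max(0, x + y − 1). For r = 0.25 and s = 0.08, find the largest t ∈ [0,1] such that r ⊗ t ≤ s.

The residuum of the Łukasiewicz t-norm gives the supremum: min(1, 1 − 0.25 + 0.08).
1 − 0.25 + 0.08 = 0.83, so t = min(1, 0.83) = 0.83.
Check: 0.25 ⊗ 0.83 = max(0, 0.08) = 0.08 ≤ 0.08.

0.83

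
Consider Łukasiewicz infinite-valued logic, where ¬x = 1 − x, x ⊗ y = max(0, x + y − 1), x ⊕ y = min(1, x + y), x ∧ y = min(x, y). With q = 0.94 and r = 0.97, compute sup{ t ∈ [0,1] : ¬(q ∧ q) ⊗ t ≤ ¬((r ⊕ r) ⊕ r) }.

q ∧ q = min(0.94, 0.94) = 0.94
¬(q ∧ q) = 1 − 0.94 = 0.06
So the left factor is ¬(q ∧ q) = 0.06.
r ⊕ r = min(1, 0.97 + 0.97) = min(1, 1.94) = 1.00
(r ⊕ r) ⊕ r = min(1, 1.00 + 0.97) = min(1, 1.97) = 1.00
¬((r ⊕ r) ⊕ r) = 1 − 1.00 = 0.00
So the right-hand bound is ¬((r ⊕ r) ⊕ r) = 0.00.
The residuum of the Łukasiewicz t-norm gives the supremum: min(1, 1 − 0.06 + 0.00).
1 − 0.06 + 0.00 = 0.94, so t = min(1, 0.94) = 0.94.
Check: 0.06 ⊗ 0.94 = max(0, 0.00) = 0.00 ≤ 0.00.

0.94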